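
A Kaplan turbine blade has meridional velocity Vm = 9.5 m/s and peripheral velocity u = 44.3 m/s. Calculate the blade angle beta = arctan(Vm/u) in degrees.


beta = arctan(9.5 / 44.3) = 12.1036 degrees


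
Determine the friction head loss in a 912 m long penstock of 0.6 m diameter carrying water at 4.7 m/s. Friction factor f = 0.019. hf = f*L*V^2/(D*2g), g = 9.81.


hf = 0.019 * 912 * 4.7^2 / (0.6 * 2 * 9.81) = 32.5158 m


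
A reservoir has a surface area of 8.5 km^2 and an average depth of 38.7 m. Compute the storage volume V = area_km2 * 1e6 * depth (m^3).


V = 8.5 * 1e6 * 38.7 = 3.2895e+08 m^3


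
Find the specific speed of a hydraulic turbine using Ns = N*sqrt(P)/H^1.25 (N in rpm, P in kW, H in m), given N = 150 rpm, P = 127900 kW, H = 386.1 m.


Ns = 150 * 127900^0.5 / 386.1^1.25 = 31.3438


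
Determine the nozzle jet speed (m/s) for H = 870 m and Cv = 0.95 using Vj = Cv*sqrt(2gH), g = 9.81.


Vj = 0.95 * sqrt(2*9.81*870) = 124.1174 m/s


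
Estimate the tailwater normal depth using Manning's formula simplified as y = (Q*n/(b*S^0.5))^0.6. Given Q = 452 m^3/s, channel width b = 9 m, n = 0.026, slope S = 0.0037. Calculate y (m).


y = (452 * 0.026 / (9 * 0.0037^0.5))^0.6 = 6.2959 m


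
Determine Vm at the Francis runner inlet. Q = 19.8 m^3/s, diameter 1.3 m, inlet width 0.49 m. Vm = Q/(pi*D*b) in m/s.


Vm = 19.8 / (pi * 1.3 * 0.49) = 9.8941 m/s


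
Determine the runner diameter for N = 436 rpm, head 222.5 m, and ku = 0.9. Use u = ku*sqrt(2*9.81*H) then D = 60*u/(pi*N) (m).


u = 0.9 * sqrt(2*9.81*222.5) = 59.4644 m/s
D = 60 * 59.4644 / (pi * 436) = 2.6048 m


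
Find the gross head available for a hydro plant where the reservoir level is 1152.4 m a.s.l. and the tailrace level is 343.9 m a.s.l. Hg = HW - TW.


Hg = 1152.4 - 343.9 = 808.5000 m


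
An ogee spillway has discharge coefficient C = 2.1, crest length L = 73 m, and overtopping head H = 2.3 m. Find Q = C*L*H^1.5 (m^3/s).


Q = 2.1 * 73 * 2.3^1.5 = 534.7292 m^3/s


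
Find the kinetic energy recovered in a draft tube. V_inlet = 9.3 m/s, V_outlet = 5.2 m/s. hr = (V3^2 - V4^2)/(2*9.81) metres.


hr = (9.3^2 - 5.2^2) / (2*9.81) = 3.0301 m


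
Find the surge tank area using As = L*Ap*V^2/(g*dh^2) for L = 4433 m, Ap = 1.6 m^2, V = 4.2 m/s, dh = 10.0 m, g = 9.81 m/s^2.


As = 4433 * 1.6 * 4.2^2 / (9.81 * 10.0^2) = 127.5403 m^2


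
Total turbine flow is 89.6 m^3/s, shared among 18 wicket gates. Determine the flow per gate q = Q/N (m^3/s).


q = 89.6 / 18 = 4.9778 m^3/s


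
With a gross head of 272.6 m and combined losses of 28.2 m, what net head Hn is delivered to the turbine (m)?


Hn = 272.6 - 28.2 = 244.4000 m


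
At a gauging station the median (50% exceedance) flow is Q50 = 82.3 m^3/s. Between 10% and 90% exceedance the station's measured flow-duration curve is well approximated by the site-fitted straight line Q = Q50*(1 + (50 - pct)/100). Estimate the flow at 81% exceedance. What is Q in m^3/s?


Q = 82.3 * (1 + (50 - 81)/100) = 56.7870 m^3/s


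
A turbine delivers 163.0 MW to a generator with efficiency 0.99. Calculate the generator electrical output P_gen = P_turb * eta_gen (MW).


P_gen = 163.0 * 0.99 = 161.3700 MW


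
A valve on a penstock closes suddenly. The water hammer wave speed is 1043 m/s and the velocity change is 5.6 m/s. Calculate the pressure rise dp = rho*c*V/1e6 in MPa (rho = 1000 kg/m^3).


dp = 1000 * 1043 * 5.6 / 1e6 = 5.8408 MPa


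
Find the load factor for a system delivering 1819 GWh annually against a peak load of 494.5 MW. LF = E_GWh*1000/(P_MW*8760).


LF = 1819 * 1000 / (494.5 * 8760) = 0.4199


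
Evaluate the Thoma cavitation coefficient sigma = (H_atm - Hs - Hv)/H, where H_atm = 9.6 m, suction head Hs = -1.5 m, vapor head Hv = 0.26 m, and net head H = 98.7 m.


sigma = (9.6 - (-1.5) - 0.26) / 98.7 = 0.1098


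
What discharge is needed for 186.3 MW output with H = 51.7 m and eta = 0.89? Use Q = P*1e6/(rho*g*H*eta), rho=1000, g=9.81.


Q = 186.3 * 1e6 / (1000 * 9.81 * 51.7 * 0.89) = 412.7274 m^3/s


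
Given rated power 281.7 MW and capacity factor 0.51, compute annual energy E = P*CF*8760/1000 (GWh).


E = 281.7 * 0.51 * 8760 / 1000 = 1258.5229 GWh


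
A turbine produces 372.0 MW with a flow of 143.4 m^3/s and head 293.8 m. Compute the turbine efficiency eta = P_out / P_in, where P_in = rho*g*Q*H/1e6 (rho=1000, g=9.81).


P_in = 1000 * 9.81 * 143.4 * 293.8 / 1e6 = 413.3043 MW
eta = 372.0 / 413.3043 = 0.9001


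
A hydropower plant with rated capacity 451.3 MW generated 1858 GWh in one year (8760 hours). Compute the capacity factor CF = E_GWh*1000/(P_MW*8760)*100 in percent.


CF = 1858 * 1000 / (451.3 * 8760) * 100 = 46.9977 %


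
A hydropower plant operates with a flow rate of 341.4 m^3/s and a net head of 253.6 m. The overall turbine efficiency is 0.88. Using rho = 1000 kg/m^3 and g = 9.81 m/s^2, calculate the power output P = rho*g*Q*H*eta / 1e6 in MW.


P = 1000 * 9.81 * 341.4 * 253.6 * 0.88 / 1e6 = 747.4195 MW


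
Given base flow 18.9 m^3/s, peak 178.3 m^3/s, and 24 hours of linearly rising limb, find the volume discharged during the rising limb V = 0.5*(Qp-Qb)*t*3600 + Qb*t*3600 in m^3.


V = 0.5*(178.3 - 18.9)*24*3600 + 18.9*24*3600 = 8.5190e+06 m^3


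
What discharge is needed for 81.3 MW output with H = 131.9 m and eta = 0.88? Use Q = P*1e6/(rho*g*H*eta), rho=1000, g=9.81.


Q = 81.3 * 1e6 / (1000 * 9.81 * 131.9 * 0.88) = 71.3993 m^3/s


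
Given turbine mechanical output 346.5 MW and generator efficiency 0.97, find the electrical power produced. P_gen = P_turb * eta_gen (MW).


P_gen = 346.5 * 0.97 = 336.1050 MW


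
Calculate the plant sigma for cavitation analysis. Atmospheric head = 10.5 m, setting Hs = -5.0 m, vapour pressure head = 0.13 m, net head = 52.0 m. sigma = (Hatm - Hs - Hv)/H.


sigma = (10.5 - (-5.0) - 0.13) / 52.0 = 0.2956


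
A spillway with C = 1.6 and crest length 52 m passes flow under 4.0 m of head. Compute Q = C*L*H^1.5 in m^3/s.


Q = 1.6 * 52 * 4.0^1.5 = 665.6000 m^3/s


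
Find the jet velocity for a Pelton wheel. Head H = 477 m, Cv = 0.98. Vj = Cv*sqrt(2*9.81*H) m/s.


Vj = 0.98 * sqrt(2*9.81*477) = 94.8058 m/s


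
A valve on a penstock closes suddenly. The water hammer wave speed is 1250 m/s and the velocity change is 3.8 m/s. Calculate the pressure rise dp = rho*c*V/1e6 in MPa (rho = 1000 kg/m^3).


dp = 1000 * 1250 * 3.8 / 1e6 = 4.7500 MPa


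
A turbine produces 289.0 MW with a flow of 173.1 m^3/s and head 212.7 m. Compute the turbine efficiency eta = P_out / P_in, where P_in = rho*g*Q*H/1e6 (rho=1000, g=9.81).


P_in = 1000 * 9.81 * 173.1 * 212.7 / 1e6 = 361.1882 MW
eta = 289.0 / 361.1882 = 0.8001


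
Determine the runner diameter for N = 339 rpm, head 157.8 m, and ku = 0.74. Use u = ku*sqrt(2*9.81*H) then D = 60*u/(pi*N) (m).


u = 0.74 * sqrt(2*9.81*157.8) = 41.1751 m/s
D = 60 * 41.1751 / (pi * 339) = 2.3197 m


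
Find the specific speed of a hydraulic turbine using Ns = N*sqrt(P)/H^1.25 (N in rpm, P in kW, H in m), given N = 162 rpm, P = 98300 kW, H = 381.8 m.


Ns = 162 * 98300^0.5 / 381.8^1.25 = 30.0952


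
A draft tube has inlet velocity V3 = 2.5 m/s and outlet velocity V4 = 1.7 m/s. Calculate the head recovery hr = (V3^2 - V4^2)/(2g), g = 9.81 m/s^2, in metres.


hr = (2.5^2 - 1.7^2) / (2*9.81) = 0.1713 m


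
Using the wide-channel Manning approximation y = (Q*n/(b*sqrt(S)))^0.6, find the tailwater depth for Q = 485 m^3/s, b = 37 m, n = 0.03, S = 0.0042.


y = (485 * 0.03 / (37 * 0.0042^0.5))^0.6 = 2.9500 m


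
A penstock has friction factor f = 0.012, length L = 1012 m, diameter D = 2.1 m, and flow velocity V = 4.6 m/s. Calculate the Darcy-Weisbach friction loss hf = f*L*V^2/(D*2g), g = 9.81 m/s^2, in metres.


hf = 0.012 * 1012 * 4.6^2 / (2.1 * 2 * 9.81) = 6.2368 m


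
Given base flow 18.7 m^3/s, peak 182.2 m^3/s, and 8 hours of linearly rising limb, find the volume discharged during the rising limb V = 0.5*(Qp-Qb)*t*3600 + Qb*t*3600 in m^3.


V = 0.5*(182.2 - 18.7)*8*3600 + 18.7*8*3600 = 2.8930e+06 m^3


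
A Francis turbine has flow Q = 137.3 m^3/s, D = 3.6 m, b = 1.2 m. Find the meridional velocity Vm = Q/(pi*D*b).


Vm = 137.3 / (pi * 3.6 * 1.2) = 10.1167 m/s


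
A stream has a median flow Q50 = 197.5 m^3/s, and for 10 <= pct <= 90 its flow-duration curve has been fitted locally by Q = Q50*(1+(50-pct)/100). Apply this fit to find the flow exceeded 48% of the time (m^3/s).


Q = 197.5 * (1 + (50 - 48)/100) = 201.4500 m^3/s


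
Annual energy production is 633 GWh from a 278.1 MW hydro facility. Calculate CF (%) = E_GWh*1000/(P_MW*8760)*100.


CF = 633 * 1000 / (278.1 * 8760) * 100 = 25.9836 %


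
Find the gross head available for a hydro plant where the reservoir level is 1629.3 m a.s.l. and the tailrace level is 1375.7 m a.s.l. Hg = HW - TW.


Hg = 1629.3 - 1375.7 = 253.6000 m


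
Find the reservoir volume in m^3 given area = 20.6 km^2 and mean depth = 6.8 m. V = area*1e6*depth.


V = 20.6 * 1e6 * 6.8 = 1.4008e+08 m^3


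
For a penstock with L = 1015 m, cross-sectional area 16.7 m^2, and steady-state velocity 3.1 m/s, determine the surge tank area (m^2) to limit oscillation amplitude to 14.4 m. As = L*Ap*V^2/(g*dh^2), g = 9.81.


As = 1015 * 16.7 * 3.1^2 / (9.81 * 14.4^2) = 80.0778 m^2


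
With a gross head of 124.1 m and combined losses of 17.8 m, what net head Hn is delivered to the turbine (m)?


Hn = 124.1 - 17.8 = 106.3000 m


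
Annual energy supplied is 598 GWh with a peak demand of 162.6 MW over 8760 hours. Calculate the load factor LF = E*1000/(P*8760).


LF = 598 * 1000 / (162.6 * 8760) = 0.4198


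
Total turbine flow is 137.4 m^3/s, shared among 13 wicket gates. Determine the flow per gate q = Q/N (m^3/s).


q = 137.4 / 13 = 10.5692 m^3/s


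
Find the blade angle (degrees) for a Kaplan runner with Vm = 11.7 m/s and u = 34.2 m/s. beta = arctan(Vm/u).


beta = arctan(11.7 / 34.2) = 18.8861 degrees


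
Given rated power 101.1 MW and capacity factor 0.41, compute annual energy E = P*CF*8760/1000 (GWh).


E = 101.1 * 0.41 * 8760 / 1000 = 363.1108 GWh


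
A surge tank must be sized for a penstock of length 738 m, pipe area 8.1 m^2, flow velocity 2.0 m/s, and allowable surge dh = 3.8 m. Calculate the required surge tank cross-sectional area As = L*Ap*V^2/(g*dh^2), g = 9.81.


As = 738 * 8.1 * 2.0^2 / (9.81 * 3.8^2) = 168.7972 m^2


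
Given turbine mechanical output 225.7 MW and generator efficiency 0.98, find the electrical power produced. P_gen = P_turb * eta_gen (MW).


P_gen = 225.7 * 0.98 = 221.1860 MW


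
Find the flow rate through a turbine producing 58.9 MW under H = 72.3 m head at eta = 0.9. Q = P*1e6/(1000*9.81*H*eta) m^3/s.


Q = 58.9 * 1e6 / (1000 * 9.81 * 72.3 * 0.9) = 92.2711 m^3/s


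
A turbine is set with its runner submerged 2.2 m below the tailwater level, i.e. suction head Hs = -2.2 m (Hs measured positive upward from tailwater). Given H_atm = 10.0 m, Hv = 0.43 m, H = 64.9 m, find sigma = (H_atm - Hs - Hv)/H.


sigma = (10.0 - (-2.2) - 0.43) / 64.9 = 0.1814


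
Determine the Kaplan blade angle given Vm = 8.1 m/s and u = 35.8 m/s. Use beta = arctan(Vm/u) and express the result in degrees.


beta = arctan(8.1 / 35.8) = 12.7489 degrees


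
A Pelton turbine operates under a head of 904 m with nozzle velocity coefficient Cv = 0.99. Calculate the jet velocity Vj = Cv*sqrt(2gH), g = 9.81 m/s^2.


Vj = 0.99 * sqrt(2*9.81*904) = 131.8466 m/s


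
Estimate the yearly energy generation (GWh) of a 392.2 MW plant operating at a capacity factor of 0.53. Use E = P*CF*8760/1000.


E = 392.2 * 0.53 * 8760 / 1000 = 1820.9062 GWh


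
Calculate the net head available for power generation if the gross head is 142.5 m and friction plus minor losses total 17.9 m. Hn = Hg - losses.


Hn = 142.5 - 17.9 = 124.6000 m


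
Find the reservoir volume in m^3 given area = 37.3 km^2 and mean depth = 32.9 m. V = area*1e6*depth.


V = 37.3 * 1e6 * 32.9 = 1.2272e+09 m^3


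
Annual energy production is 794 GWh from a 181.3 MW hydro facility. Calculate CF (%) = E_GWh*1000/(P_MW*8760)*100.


CF = 794 * 1000 / (181.3 * 8760) * 100 = 49.9941 %


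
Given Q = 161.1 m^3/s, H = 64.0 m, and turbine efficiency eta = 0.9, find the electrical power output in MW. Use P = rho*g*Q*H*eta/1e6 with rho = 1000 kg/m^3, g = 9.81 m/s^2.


P = 1000 * 9.81 * 161.1 * 64.0 * 0.9 / 1e6 = 91.0305 MW


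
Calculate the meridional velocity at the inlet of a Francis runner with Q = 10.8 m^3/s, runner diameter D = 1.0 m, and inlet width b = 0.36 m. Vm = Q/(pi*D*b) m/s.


Vm = 10.8 / (pi * 1.0 * 0.36) = 9.5493 m/s


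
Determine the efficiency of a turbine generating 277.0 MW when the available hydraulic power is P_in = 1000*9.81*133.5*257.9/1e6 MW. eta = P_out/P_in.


P_in = 1000 * 9.81 * 133.5 * 257.9 / 1e6 = 337.7549 MW
eta = 277.0 / 337.7549 = 0.8201


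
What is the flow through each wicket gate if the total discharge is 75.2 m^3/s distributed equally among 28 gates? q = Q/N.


q = 75.2 / 28 = 2.6857 m^3/s


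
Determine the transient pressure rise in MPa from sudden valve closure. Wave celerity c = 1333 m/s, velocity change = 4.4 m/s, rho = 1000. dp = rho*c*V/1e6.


dp = 1000 * 1333 * 4.4 / 1e6 = 5.8652 MPa


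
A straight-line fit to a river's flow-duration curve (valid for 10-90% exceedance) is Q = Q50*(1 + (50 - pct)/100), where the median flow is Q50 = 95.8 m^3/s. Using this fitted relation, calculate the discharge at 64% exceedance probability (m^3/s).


Q = 95.8 * (1 + (50 - 64)/100) = 82.3880 m^3/s


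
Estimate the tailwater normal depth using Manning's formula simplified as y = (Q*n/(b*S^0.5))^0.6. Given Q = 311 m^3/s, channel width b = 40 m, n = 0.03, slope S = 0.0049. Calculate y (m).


y = (311 * 0.03 / (40 * 0.0049^0.5))^0.6 = 2.0589 m


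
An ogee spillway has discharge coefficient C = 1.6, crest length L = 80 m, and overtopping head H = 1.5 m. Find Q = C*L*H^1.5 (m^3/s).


Q = 1.6 * 80 * 1.5^1.5 = 235.1510 m^3/s


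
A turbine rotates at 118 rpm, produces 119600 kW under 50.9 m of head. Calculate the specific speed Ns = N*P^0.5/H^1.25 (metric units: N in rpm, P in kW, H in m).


Ns = 118 * 119600^0.5 / 50.9^1.25 = 300.1583


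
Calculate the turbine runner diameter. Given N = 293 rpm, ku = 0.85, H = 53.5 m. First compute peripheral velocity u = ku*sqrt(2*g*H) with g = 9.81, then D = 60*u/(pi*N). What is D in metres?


u = 0.85 * sqrt(2*9.81*53.5) = 27.5388 m/s
D = 60 * 27.5388 / (pi * 293) = 1.7951 m


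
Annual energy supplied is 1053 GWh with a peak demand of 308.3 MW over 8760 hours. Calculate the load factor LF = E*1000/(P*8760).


LF = 1053 * 1000 / (308.3 * 8760) = 0.3899


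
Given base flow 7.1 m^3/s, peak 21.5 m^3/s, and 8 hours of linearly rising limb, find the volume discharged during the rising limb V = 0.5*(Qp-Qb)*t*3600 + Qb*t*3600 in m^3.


V = 0.5*(21.5 - 7.1)*8*3600 + 7.1*8*3600 = 411840.0000 m^3


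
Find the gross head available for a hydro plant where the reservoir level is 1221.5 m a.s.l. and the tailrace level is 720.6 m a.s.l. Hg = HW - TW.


Hg = 1221.5 - 720.6 = 500.9000 m


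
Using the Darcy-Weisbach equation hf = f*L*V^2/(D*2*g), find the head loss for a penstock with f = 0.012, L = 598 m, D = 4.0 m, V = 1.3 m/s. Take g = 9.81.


hf = 0.012 * 598 * 1.3^2 / (4.0 * 2 * 9.81) = 0.1545 m


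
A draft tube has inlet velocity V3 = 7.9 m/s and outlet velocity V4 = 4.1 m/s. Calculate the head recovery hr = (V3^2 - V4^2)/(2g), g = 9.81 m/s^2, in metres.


hr = (7.9^2 - 4.1^2) / (2*9.81) = 2.3242 m


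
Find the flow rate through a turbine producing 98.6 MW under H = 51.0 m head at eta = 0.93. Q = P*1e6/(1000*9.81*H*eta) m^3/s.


Q = 98.6 * 1e6 / (1000 * 9.81 * 51.0 * 0.93) = 211.9116 m^3/s


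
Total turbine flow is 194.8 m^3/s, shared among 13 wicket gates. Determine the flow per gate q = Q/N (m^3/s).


q = 194.8 / 13 = 14.9846 m^3/s


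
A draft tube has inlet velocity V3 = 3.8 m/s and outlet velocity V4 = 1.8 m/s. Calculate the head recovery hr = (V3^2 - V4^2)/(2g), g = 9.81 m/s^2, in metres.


hr = (3.8^2 - 1.8^2) / (2*9.81) = 0.5708 m


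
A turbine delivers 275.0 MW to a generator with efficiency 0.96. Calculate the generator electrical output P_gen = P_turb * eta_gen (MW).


P_gen = 275.0 * 0.96 = 264.0000 MW


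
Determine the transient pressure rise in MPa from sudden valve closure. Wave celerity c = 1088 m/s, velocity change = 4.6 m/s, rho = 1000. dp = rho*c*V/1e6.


dp = 1000 * 1088 * 4.6 / 1e6 = 5.0048 MPa


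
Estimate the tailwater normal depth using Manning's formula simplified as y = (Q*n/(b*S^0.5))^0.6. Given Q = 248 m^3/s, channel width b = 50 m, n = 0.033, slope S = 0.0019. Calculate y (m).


y = (248 * 0.033 / (50 * 0.0019^0.5))^0.6 = 2.2119 m


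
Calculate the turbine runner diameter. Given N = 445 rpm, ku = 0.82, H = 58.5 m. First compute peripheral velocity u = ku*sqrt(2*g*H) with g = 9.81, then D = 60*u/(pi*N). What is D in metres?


u = 0.82 * sqrt(2*9.81*58.5) = 27.7806 m/s
D = 60 * 27.7806 / (pi * 445) = 1.1923 m


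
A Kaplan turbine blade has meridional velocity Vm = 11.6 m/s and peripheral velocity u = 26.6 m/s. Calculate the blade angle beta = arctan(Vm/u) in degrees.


beta = arctan(11.6 / 26.6) = 23.5615 degrees


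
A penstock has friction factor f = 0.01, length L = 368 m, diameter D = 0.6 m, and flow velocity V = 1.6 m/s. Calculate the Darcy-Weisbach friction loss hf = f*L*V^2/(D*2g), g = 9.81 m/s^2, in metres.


hf = 0.01 * 368 * 1.6^2 / (0.6 * 2 * 9.81) = 0.8003 m


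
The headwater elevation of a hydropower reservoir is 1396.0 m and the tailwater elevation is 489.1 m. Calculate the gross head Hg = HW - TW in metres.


Hg = 1396.0 - 489.1 = 906.9000 m


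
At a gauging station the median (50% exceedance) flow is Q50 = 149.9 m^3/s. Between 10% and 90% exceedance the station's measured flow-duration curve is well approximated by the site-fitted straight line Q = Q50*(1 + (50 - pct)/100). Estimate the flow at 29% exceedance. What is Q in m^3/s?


Q = 149.9 * (1 + (50 - 29)/100) = 181.3790 m^3/s


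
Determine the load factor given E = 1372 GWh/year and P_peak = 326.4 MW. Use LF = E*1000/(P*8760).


LF = 1372 * 1000 / (326.4 * 8760) = 0.4798


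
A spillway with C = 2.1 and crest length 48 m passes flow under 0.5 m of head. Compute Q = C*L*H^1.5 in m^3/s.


Q = 2.1 * 48 * 0.5^1.5 = 35.6382 m^3/s


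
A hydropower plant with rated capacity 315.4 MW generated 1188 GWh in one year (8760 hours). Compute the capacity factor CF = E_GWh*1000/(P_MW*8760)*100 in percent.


CF = 1188 * 1000 / (315.4 * 8760) * 100 = 42.9982 %


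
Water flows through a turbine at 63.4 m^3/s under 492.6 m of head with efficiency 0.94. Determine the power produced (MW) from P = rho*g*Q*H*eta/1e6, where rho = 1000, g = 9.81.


P = 1000 * 9.81 * 63.4 * 492.6 * 0.94 / 1e6 = 287.9921 MW


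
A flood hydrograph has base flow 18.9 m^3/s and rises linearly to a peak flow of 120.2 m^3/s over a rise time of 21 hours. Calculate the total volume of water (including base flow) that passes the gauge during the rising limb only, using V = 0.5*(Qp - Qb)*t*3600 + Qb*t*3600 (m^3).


V = 0.5*(120.2 - 18.9)*21*3600 + 18.9*21*3600 = 5.2580e+06 m^3


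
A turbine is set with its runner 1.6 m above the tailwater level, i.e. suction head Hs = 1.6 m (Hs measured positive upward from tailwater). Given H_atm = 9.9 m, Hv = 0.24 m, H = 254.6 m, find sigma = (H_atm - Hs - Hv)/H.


sigma = (9.9 - 1.6 - 0.24) / 254.6 = 0.0317


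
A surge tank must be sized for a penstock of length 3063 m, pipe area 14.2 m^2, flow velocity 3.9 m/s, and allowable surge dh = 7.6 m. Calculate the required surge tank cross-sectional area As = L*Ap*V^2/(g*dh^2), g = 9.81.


As = 3063 * 14.2 * 3.9^2 / (9.81 * 7.6^2) = 1167.5308 m^2


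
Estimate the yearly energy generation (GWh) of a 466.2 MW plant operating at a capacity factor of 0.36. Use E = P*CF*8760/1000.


E = 466.2 * 0.36 * 8760 / 1000 = 1470.2083 GWh


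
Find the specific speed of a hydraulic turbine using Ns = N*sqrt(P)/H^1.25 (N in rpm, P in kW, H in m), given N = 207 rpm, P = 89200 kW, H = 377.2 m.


Ns = 207 * 89200^0.5 / 377.2^1.25 = 37.1910


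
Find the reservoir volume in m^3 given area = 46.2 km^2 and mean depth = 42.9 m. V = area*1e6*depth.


V = 46.2 * 1e6 * 42.9 = 1.9820e+09 m^3


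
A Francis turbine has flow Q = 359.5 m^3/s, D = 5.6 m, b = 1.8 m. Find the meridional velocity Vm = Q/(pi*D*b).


Vm = 359.5 / (pi * 5.6 * 1.8) = 11.3524 m/s


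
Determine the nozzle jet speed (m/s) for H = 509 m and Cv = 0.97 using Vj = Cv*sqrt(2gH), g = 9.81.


Vj = 0.97 * sqrt(2*9.81*509) = 96.9349 m/s


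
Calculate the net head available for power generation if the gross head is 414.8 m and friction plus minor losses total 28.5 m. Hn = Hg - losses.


Hn = 414.8 - 28.5 = 386.3000 m


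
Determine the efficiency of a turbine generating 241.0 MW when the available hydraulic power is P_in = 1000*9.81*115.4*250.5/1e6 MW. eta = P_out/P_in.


P_in = 1000 * 9.81 * 115.4 * 250.5 / 1e6 = 283.5845 MW
eta = 241.0 / 283.5845 = 0.8498


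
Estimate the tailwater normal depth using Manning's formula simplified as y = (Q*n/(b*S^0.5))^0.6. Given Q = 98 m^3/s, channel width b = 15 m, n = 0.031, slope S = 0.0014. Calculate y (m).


y = (98 * 0.031 / (15 * 0.0014^0.5))^0.6 = 2.7546 m


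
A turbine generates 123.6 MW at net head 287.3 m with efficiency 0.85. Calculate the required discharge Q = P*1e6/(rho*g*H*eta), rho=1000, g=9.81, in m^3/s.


Q = 123.6 * 1e6 / (1000 * 9.81 * 287.3 * 0.85) = 51.5935 m^3/s


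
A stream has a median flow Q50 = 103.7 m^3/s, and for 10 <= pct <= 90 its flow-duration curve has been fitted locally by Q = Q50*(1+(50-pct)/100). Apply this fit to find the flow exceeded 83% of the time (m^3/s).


Q = 103.7 * (1 + (50 - 83)/100) = 69.4790 m^3/s


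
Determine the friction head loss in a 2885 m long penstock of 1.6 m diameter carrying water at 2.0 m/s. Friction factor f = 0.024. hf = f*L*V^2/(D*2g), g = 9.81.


hf = 0.024 * 2885 * 2.0^2 / (1.6 * 2 * 9.81) = 8.8226 m


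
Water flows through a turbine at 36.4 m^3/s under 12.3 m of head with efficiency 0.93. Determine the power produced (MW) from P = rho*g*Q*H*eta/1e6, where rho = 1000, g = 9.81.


P = 1000 * 9.81 * 36.4 * 12.3 * 0.93 / 1e6 = 4.0847 MW


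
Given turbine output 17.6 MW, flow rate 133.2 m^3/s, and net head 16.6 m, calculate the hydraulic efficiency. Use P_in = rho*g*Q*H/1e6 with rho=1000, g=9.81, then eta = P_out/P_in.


P_in = 1000 * 9.81 * 133.2 * 16.6 / 1e6 = 21.6911 MW
eta = 17.6 / 21.6911 = 0.8114


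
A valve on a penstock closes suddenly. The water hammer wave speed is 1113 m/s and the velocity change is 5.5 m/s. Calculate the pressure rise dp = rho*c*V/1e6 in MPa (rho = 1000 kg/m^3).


dp = 1000 * 1113 * 5.5 / 1e6 = 6.1215 MPa


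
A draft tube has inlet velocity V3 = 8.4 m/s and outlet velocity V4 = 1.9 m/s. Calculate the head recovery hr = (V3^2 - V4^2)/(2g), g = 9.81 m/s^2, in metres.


hr = (8.4^2 - 1.9^2) / (2*9.81) = 3.4123 m


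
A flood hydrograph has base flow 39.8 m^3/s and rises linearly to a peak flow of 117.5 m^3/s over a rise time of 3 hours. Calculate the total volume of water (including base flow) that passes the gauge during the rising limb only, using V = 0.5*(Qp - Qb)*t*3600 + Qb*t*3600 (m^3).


V = 0.5*(117.5 - 39.8)*3*3600 + 39.8*3*3600 = 849420.0000 m^3


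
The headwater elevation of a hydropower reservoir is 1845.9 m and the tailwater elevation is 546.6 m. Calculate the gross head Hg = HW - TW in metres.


Hg = 1845.9 - 546.6 = 1299.3000 m


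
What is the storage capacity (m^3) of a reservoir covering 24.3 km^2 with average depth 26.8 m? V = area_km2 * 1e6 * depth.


V = 24.3 * 1e6 * 26.8 = 6.5124e+08 m^3


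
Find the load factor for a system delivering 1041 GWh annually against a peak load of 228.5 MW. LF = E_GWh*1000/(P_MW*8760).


LF = 1041 * 1000 / (228.5 * 8760) = 0.5201


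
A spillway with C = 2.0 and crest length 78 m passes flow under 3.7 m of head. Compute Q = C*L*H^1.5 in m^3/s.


Q = 2.0 * 78 * 3.7^1.5 = 1110.2664 m^3/s


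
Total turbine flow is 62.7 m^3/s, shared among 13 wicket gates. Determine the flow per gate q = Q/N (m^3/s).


q = 62.7 / 13 = 4.8231 m^3/s


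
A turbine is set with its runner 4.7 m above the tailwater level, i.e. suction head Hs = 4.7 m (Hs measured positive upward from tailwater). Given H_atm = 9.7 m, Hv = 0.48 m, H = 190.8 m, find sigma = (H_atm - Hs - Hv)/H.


sigma = (9.7 - 4.7 - 0.48) / 190.8 = 0.0237


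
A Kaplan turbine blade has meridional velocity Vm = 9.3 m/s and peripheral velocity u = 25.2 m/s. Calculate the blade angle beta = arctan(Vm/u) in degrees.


beta = arctan(9.3 / 25.2) = 20.2565 degrees


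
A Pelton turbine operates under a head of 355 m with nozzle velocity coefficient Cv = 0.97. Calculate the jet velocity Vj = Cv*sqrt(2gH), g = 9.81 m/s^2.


Vj = 0.97 * sqrt(2*9.81*355) = 80.9535 m/s


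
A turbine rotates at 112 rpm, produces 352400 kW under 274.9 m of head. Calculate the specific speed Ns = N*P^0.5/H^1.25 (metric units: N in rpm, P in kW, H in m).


Ns = 112 * 352400^0.5 / 274.9^1.25 = 59.3974


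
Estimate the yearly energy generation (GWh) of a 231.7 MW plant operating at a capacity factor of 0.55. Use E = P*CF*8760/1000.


E = 231.7 * 0.55 * 8760 / 1000 = 1116.3306 GWh


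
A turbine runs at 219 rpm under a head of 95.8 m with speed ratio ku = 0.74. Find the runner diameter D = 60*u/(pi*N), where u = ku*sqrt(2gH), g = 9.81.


u = 0.74 * sqrt(2*9.81*95.8) = 32.0822 m/s
D = 60 * 32.0822 / (pi * 219) = 2.7978 m


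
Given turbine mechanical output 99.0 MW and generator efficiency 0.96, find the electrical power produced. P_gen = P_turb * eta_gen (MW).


P_gen = 99.0 * 0.96 = 95.0400 MW


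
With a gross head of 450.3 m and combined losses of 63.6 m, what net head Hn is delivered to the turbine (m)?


Hn = 450.3 - 63.6 = 386.7000 m


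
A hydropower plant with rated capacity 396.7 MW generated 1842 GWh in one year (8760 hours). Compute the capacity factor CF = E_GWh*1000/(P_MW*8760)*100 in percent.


CF = 1842 * 1000 / (396.7 * 8760) * 100 = 53.0058 %


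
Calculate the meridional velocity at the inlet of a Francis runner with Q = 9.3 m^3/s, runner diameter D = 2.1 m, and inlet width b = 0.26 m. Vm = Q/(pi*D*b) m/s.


Vm = 9.3 / (pi * 2.1 * 0.26) = 5.4218 m/s


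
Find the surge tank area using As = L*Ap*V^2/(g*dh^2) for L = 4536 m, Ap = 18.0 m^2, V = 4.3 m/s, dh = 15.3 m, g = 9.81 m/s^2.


As = 4536 * 18.0 * 4.3^2 / (9.81 * 15.3^2) = 657.4014 m^2


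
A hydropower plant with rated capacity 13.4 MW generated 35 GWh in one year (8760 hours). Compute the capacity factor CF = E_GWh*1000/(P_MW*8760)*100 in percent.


CF = 35 * 1000 / (13.4 * 8760) * 100 = 29.8167 %


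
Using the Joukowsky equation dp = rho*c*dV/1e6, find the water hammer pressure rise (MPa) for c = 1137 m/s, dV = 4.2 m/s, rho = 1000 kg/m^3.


dp = 1000 * 1137 * 4.2 / 1e6 = 4.7754 MPa


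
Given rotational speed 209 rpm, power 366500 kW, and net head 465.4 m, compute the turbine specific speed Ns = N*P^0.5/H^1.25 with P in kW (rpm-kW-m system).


Ns = 209 * 366500^0.5 / 465.4^1.25 = 58.5329


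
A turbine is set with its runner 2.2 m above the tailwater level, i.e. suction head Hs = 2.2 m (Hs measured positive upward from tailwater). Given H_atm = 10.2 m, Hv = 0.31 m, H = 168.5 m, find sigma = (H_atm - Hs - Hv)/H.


sigma = (10.2 - 2.2 - 0.31) / 168.5 = 0.0456


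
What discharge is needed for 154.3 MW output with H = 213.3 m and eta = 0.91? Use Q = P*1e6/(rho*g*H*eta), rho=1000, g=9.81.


Q = 154.3 * 1e6 / (1000 * 9.81 * 213.3 * 0.91) = 81.0335 m^3/s


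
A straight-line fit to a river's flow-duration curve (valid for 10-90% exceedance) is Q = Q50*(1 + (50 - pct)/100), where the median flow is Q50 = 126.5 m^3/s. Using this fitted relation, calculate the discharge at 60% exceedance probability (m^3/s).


Q = 126.5 * (1 + (50 - 60)/100) = 113.8500 m^3/s


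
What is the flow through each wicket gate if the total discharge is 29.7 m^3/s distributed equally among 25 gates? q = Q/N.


q = 29.7 / 25 = 1.1880 m^3/s


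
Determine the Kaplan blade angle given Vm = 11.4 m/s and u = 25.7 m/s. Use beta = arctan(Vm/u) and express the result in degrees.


beta = arctan(11.4 / 25.7) = 23.9211 degrees


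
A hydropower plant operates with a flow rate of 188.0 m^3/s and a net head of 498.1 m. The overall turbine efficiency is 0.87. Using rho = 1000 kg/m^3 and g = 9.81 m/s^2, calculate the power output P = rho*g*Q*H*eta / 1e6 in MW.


P = 1000 * 9.81 * 188.0 * 498.1 * 0.87 / 1e6 = 799.2132 MW


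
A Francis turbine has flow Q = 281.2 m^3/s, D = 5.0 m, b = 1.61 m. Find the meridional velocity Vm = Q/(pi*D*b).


Vm = 281.2 / (pi * 5.0 * 1.61) = 11.1191 m/s


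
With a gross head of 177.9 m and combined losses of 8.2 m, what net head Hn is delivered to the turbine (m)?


Hn = 177.9 - 8.2 = 169.7000 m


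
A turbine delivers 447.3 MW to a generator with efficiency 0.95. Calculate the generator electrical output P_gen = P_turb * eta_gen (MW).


P_gen = 447.3 * 0.95 = 424.9350 MW


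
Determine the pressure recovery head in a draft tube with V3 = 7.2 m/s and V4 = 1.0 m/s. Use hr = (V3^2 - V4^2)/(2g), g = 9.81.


hr = (7.2^2 - 1.0^2) / (2*9.81) = 2.5912 m


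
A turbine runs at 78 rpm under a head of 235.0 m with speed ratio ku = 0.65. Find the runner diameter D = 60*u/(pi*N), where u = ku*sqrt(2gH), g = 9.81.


u = 0.65 * sqrt(2*9.81*235.0) = 44.1364 m/s
D = 60 * 44.1364 / (pi * 78) = 10.8070 m


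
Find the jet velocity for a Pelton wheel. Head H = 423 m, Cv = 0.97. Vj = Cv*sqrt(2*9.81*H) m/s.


Vj = 0.97 * sqrt(2*9.81*423) = 88.3673 m/s


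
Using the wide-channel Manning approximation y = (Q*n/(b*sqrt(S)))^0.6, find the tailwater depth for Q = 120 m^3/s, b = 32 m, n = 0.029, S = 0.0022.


y = (120 * 0.029 / (32 * 0.0022^0.5))^0.6 = 1.6563 m


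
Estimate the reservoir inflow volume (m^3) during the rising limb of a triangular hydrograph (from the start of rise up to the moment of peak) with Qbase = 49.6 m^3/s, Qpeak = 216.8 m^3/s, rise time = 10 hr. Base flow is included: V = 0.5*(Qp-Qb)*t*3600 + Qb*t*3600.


V = 0.5*(216.8 - 49.6)*10*3600 + 49.6*10*3600 = 4.7952e+06 m^3


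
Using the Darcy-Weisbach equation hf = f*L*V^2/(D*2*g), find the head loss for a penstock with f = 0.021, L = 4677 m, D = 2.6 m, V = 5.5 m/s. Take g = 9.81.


hf = 0.021 * 4677 * 5.5^2 / (2.6 * 2 * 9.81) = 58.2425 m


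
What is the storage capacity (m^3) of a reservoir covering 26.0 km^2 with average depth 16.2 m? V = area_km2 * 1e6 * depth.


V = 26.0 * 1e6 * 16.2 = 4.2120e+08 m^3


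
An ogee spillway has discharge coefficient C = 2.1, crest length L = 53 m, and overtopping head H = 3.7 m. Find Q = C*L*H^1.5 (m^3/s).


Q = 2.1 * 53 * 3.7^1.5 = 792.1324 m^3/s


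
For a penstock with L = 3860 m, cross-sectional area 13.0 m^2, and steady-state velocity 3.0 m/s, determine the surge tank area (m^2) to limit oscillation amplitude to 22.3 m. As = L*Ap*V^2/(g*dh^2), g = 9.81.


As = 3860 * 13.0 * 3.0^2 / (9.81 * 22.3^2) = 92.5752 m^2


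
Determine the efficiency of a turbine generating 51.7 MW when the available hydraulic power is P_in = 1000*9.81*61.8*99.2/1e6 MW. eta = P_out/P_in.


P_in = 1000 * 9.81 * 61.8 * 99.2 / 1e6 = 60.1408 MW
eta = 51.7 / 60.1408 = 0.8596


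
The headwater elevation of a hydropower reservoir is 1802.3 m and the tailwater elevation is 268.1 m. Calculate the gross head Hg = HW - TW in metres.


Hg = 1802.3 - 268.1 = 1534.2000 m


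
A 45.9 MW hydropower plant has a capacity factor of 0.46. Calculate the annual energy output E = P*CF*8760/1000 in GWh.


E = 45.9 * 0.46 * 8760 / 1000 = 184.9586 GWh


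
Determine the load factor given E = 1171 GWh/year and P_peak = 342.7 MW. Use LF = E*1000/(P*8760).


LF = 1171 * 1000 / (342.7 * 8760) = 0.3901


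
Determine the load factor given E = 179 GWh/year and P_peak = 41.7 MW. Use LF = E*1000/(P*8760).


LF = 179 * 1000 / (41.7 * 8760) = 0.4900


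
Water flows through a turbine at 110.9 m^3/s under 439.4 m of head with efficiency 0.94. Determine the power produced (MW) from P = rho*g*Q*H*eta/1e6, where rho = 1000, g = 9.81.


P = 1000 * 9.81 * 110.9 * 439.4 * 0.94 / 1e6 = 449.3538 MW


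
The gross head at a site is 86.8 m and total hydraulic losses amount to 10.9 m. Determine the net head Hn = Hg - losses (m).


Hn = 86.8 - 10.9 = 75.9000 m


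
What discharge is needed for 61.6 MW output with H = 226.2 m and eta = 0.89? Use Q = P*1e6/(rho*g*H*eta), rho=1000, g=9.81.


Q = 61.6 * 1e6 / (1000 * 9.81 * 226.2 * 0.89) = 31.1910 m^3/s


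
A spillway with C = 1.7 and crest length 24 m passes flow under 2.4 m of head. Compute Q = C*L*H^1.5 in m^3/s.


Q = 1.7 * 24 * 2.4^1.5 = 151.6970 m^3/s


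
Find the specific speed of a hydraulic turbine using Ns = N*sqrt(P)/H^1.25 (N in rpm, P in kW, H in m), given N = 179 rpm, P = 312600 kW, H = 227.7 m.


Ns = 179 * 312600^0.5 / 227.7^1.25 = 113.1472


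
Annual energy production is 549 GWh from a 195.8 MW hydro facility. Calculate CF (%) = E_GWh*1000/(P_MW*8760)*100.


CF = 549 * 1000 / (195.8 * 8760) * 100 = 32.0078 %


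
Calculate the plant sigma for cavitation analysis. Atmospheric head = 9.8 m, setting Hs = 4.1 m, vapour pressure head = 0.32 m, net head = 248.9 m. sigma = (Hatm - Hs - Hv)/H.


sigma = (9.8 - 4.1 - 0.32) / 248.9 = 0.0216


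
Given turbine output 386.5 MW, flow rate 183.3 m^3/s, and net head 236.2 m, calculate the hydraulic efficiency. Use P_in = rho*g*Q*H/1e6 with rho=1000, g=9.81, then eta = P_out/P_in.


P_in = 1000 * 9.81 * 183.3 * 236.2 / 1e6 = 424.7285 MW
eta = 386.5 / 424.7285 = 0.9100


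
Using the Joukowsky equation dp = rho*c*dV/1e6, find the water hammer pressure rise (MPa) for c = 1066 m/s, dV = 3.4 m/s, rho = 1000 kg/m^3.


dp = 1000 * 1066 * 3.4 / 1e6 = 3.6244 MPa


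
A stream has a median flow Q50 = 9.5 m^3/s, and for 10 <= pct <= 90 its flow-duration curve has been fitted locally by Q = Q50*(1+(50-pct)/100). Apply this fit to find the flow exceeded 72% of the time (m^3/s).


Q = 9.5 * (1 + (50 - 72)/100) = 7.4100 m^3/s


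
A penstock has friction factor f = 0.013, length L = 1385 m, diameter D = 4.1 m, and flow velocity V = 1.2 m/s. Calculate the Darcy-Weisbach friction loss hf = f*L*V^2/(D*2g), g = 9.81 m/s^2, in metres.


hf = 0.013 * 1385 * 1.2^2 / (4.1 * 2 * 9.81) = 0.3223 m


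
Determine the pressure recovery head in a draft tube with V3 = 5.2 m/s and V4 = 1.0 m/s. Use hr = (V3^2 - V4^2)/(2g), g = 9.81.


hr = (5.2^2 - 1.0^2) / (2*9.81) = 1.3272 m


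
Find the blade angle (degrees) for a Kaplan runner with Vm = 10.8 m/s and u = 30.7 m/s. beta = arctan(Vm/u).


beta = arctan(10.8 / 30.7) = 19.3814 degrees


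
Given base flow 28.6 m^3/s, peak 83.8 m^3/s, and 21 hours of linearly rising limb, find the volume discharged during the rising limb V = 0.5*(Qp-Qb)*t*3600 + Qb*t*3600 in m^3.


V = 0.5*(83.8 - 28.6)*21*3600 + 28.6*21*3600 = 4.2487e+06 m^3


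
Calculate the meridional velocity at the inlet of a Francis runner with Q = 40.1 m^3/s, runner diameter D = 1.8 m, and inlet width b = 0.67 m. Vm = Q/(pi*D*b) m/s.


Vm = 40.1 / (pi * 1.8 * 0.67) = 10.5839 m/s


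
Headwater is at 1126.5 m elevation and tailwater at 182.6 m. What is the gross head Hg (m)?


Hg = 1126.5 - 182.6 = 943.9000 m


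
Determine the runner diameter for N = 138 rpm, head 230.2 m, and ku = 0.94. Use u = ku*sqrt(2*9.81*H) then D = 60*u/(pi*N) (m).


u = 0.94 * sqrt(2*9.81*230.2) = 63.1728 m/s
D = 60 * 63.1728 / (pi * 138) = 8.7428 m


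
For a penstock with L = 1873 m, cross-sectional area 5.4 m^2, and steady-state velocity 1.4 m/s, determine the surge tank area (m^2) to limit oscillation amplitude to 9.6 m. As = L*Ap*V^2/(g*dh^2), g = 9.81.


As = 1873 * 5.4 * 1.4^2 / (9.81 * 9.6^2) = 21.9268 m^2


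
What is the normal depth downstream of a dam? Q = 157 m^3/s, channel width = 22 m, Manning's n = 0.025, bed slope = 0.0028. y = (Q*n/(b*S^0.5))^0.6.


y = (157 * 0.025 / (22 * 0.0028^0.5))^0.6 = 2.0735 m


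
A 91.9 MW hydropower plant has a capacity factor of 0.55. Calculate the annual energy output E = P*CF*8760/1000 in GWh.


E = 91.9 * 0.55 * 8760 / 1000 = 442.7742 GWh


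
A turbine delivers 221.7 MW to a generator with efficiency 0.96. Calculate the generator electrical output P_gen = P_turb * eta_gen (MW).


P_gen = 221.7 * 0.96 = 212.8320 MW


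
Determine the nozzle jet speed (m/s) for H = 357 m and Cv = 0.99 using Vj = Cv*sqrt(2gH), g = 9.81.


Vj = 0.99 * sqrt(2*9.81*357) = 82.8550 m/s


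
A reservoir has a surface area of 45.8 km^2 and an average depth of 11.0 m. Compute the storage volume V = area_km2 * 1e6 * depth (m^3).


V = 45.8 * 1e6 * 11.0 = 5.0380e+08 m^3


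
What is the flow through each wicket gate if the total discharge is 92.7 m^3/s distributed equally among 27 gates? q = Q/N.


q = 92.7 / 27 = 3.4333 m^3/s


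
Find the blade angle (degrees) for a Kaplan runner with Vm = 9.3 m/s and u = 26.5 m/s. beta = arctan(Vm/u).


beta = arctan(9.3 / 26.5) = 19.3382 degrees


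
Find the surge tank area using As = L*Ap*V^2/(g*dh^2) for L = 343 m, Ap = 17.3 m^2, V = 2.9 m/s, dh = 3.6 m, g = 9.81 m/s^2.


As = 343 * 17.3 * 2.9^2 / (9.81 * 3.6^2) = 392.5204 m^2


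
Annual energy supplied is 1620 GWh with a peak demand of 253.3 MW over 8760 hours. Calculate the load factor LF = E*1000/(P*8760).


LF = 1620 * 1000 / (253.3 * 8760) = 0.7301


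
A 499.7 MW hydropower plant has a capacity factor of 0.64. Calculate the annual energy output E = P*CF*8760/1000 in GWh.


E = 499.7 * 0.64 * 8760 / 1000 = 2801.5181 GWh


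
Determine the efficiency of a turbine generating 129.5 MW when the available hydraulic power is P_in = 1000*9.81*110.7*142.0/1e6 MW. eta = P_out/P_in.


P_in = 1000 * 9.81 * 110.7 * 142.0 / 1e6 = 154.2073 MW
eta = 129.5 / 154.2073 = 0.8398


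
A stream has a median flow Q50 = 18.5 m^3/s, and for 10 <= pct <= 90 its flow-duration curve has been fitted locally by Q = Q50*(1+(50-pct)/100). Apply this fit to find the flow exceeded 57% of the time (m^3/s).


Q = 18.5 * (1 + (50 - 57)/100) = 17.2050 m^3/s


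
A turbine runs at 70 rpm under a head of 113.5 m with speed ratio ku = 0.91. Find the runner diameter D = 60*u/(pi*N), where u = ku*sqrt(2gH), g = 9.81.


u = 0.91 * sqrt(2*9.81*113.5) = 42.9426 m/s
D = 60 * 42.9426 / (pi * 70) = 11.7163 m


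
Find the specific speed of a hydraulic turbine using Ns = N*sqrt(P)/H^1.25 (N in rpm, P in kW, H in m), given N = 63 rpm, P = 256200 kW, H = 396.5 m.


Ns = 63 * 256200^0.5 / 396.5^1.25 = 18.0230


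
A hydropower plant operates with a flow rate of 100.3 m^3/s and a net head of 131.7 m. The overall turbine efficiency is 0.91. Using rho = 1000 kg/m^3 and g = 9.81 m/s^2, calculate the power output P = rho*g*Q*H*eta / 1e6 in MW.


P = 1000 * 9.81 * 100.3 * 131.7 * 0.91 / 1e6 = 117.9226 MW


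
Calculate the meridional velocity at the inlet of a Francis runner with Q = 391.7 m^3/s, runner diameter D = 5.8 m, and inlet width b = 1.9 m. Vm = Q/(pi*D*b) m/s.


Vm = 391.7 / (pi * 5.8 * 1.9) = 11.3142 m/s


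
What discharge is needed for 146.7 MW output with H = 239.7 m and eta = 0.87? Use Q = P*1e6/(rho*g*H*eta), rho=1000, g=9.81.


Q = 146.7 * 1e6 / (1000 * 9.81 * 239.7 * 0.87) = 71.7090 m^3/s
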